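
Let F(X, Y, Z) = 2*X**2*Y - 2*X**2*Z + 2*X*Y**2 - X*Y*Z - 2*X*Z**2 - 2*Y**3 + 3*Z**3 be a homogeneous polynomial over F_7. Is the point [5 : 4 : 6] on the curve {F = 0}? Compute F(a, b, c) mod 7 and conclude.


F(5,4,6) ≡ 2 (mod 7); P is NOT on the curve.

Evaluate F(5, 4, 6) term-by-term (mod 7).
  2*X**2*Y ↦ 2·25·4·1 = 200
  -2*X**2*Z ↦ -2·25·1·6 = -300
  2*X*Y**2 ↦ 2·5·16·1 = 160
  -X*Y*Z ↦ -1·5·4·6 = -120
  -2*X*Z**2 ↦ -2·5·1·36 = -360
  -2*Y**3 ↦ -2·1·64·1 = -128
  3*Z**3 ↦ 3·1·1·216 = 648
Sum: F(5, 4, 6) = (200) + (-300) + (160) + (-120) + (-360) + (-128) + (648) = 100.
Reducing mod 7: 100 ≡ 2 (mod 7).
Since F(a, b, c) ≡ 2 ≠ 0 (mod 7), P does NOT lie on the curve.


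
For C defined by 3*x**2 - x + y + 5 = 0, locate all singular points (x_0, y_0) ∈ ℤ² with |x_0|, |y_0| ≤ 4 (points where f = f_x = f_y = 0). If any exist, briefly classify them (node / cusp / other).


No singular points in the scanned grid; C is smooth there.

Compute partial derivatives:
  f_x = 6*x - 1.
  f_y = 1.
f_y = 1 is a nonzero constant, so f_y never vanishes: no point (x, y) can satisfy f = f_x = f_y = 0. In particular no (x, y) ∈ {−4, ..., 4}² is singular; the curve is smooth.


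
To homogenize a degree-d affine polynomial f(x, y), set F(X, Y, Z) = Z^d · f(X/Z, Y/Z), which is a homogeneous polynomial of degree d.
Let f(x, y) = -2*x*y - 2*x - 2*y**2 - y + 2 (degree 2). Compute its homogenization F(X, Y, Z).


F(X, Y, Z) = -2*X*Y - 2*X*Z - 2*Y**2 - Y*Z + 2*Z**2

deg(f) = 2.
Substitute x = X/Z, y = Y/Z into f, then multiply by Z^2.
  monomial -2·x^1·y^1 ↦ -2·X^1·Y^1·Z^0.
  monomial -2·x^1·y^0 ↦ -2·X^1·Y^0·Z^1.
  monomial -2·x^0·y^2 ↦ -2·X^0·Y^2·Z^0.
  monomial -1·x^0·y^1 ↦ -1·X^0·Y^1·Z^1.
  monomial 2·x^0·y^0 ↦ 2·X^0·Y^0·Z^2.
Collecting: F(X, Y, Z) = -2*X*Y - 2*X*Z - 2*Y**2 - Y*Z + 2*Z**2.


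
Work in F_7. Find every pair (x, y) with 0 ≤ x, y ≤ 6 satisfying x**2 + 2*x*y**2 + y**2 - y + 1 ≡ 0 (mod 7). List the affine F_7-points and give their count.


Affine F_7-points: {(0, 3), (0, 5), (3, 3), (6, 1), (6, 5)}; count = 5.

For each of the 49 pairs (x, y) ∈ F_7², evaluate f(x, y) mod 7. Record the zeros.
  x = 0: [0↦1, 1↦1, 2↦3, 3↦0, 4↦6, 5↦0, 6↦3]  zeros at y ∈ {3, 5}
  x = 1: [0↦2, 1↦4, 2↦5, 3↦5, 4↦4, 5↦2, 6↦6]  zeros at y ∈ ∅
  x = 2: [0↦5, 1↦2, 2↦2, 3↦5, 4↦4, 5↦6, 6↦4]  zeros at y ∈ ∅
  x = 3: [0↦3, 1↦2, 2↦1, 3↦0, 4↦6, 5↦5, 6↦4]  zeros at y ∈ {3}
  x = 4: [0↦3, 1↦4, 2↦2, 3↦4, 4↦3, 5↦6, 6↦6]  zeros at y ∈ ∅
  x = 5: [0↦5, 1↦1, 2↦5, 3↦3, 4↦2, 5↦2, 6↦3]  zeros at y ∈ ∅
  x = 6: [0↦2, 1↦0, 2↦3, 3↦4, 4↦3, 5↦0, 6↦2]  zeros at y ∈ {1, 5}
Collecting zeros: affine points = {(0, 3), (0, 5), (3, 3), (6, 1), (6, 5)}.
Total count |C(F_7)_aff| = 5.


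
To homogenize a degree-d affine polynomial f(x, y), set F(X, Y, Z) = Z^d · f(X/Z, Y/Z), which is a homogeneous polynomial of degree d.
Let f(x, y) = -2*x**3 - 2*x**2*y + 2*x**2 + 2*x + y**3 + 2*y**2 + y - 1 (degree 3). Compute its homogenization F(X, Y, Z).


F(X, Y, Z) = -2*X**3 - 2*X**2*Y + 2*X**2*Z + 2*X*Z**2 + Y**3 + 2*Y**2*Z + Y*Z**2 - Z**3

deg(f) = 3.
Substitute x = X/Z, y = Y/Z into f, then multiply by Z^3.
  monomial -2·x^3·y^0 ↦ -2·X^3·Y^0·Z^0.
  monomial -2·x^2·y^1 ↦ -2·X^2·Y^1·Z^0.
  monomial 2·x^2·y^0 ↦ 2·X^2·Y^0·Z^1.
  monomial 2·x^1·y^0 ↦ 2·X^1·Y^0·Z^2.
  monomial 1·x^0·y^3 ↦ 1·X^0·Y^3·Z^0.
  monomial 2·x^0·y^2 ↦ 2·X^0·Y^2·Z^1.
  monomial 1·x^0·y^1 ↦ 1·X^0·Y^1·Z^2.
  monomial -1·x^0·y^0 ↦ -1·X^0·Y^0·Z^3.
Collecting: F(X, Y, Z) = -2*X**3 - 2*X**2*Y + 2*X**2*Z + 2*X*Z**2 + Y**3 + 2*Y**2*Z + Y*Z**2 - Z**3.


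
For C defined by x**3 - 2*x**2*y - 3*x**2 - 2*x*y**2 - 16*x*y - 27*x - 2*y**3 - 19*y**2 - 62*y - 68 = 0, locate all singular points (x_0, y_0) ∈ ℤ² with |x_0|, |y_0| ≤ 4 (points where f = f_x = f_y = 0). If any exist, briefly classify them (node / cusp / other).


Singular points: {(-1, -3)}; classification: cusp.

Compute partial derivatives:
  f_x = 3*x**2 - 4*x*y - 6*x - 2*y**2 - 16*y - 27.
  f_y = -2*x**2 - 4*x*y - 16*x - 6*y**2 - 38*y - 62.
Scan x_0 ∈ {−4, ..., 4}. For each x_0, f_y(x_0, y) is a polynomial in y; find its integer roots y ∈ {−4, ..., 4}, then test f_x and f at those candidates.
  x = -4: f_y(-4, y) = -6*y**2 - 22*y - 30; no integer root y with |y| ≤ 4.
  x = -3: f_y(-3, y) = -6*y**2 - 26*y - 32; no integer root y with |y| ≤ 4.
  x = -2: f_y(-2, y) = -6*y**2 - 30*y - 38; no integer root y with |y| ≤ 4.
  x = -1: f_y(-1, y) = -6*y**2 - 34*y - 48; vanishes at y ∈ {-3}. (-1, -3): f_x = 0, f = 0 — SINGULAR.
  x = 0: f_y(0, y) = -6*y**2 - 38*y - 62; no integer root y with |y| ≤ 4.
  x = 1: f_y(1, y) = -6*y**2 - 42*y - 80; no integer root y with |y| ≤ 4.
  x = 2: f_y(2, y) = -6*y**2 - 46*y - 102; no integer root y with |y| ≤ 4.
  x = 3: f_y(3, y) = -6*y**2 - 50*y - 128; no integer root y with |y| ≤ 4.
  x = 4: f_y(4, y) = -6*y**2 - 54*y - 158; no integer root y with |y| ≤ 4.
Only singular point on the grid: (-1, -3).
Classify: substitute x = -1 + u, y = -3 + v and expand: f = u**3 - 2*u**2*v - 2*u*v**2 - 2*v**3 + v**2.
No constant or linear terms (consistent with a singular point). Quadratic part: v**2. Cubic part: u**3 - 2*u**2*v - 2*u*v**2 - 2*v**3.
The quadratic part v**2 is a perfect square, so there is a single (double) tangent line v = 0, i.e. y = -3. Restricting the cubic part to that line (v = 0) leaves u**3 ≠ 0, so f is not divisible by v and the branch is v² ≈ -u**3 to lowest order — this is a cusp.
Classification: cusp.


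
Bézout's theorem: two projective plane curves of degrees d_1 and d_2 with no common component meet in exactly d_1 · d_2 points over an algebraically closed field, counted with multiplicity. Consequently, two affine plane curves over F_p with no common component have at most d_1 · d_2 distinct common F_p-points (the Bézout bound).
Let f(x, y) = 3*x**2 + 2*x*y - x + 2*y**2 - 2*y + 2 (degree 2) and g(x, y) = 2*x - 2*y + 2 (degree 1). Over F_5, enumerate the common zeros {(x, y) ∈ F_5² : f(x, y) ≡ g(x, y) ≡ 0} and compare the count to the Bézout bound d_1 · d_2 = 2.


Common zeros: ∅; count = 0; Bézout bound = 2.

deg(f) = 2, deg(g) = 1, so Bézout bound = 2.
Scan x ∈ F_5. For each x, list the y ∈ F_5 with f(x, y) ≡ 0 and those with g(x, y) ≡ 0 (mod 5); the common zeros in that column are the intersection.
  x = 0: f ≡ 0 at y ∈ ∅; g ≡ 0 at y ∈ {1}; common: ∅.
  x = 1: f ≡ 0 at y ∈ ∅; g ≡ 0 at y ∈ {2}; common: ∅.
  x = 2: f ≡ 0 at y ∈ ∅; g ≡ 0 at y ∈ {3}; common: ∅.
  x = 3: f ≡ 0 at y ∈ ∅; g ≡ 0 at y ∈ {4}; common: ∅.
  x = 4: f ≡ 0 at y ∈ ∅; g ≡ 0 at y ∈ {0}; common: ∅.
Collecting: common zeros = ∅, so the count is 0.
Comparison with the Bézout bound: 0 ≤ 2 = deg(f)·deg(g), as expected for curves with no common component (the affine F_5-count falls short of the bound because intersections may lie at infinity, over extension fields, or carry multiplicity).


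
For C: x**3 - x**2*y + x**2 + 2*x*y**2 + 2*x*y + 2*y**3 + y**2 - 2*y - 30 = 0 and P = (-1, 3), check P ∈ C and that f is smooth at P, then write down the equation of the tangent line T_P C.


Tangent line at P: 31*x + 43*y - 98 = 0.

Step 1: f(-1, 3) = 0, so P lies on C.
Step 2: partial derivatives
  f_x(x, y) = 3*x**2 - 2*x*y + 2*x + 2*y**2 + 2*y, f_y(x, y) = -x**2 + 4*x*y + 2*x + 6*y**2 + 2*y - 2.
  f_x(P) = 31, f_y(P) = 43 (gradient nonzero, so P is smooth).
Step 3: tangent line at P: 31·(x − -1) + 43·(y − 3) = 0.
Expanding: 31*x + 43*y - 98 = 0.


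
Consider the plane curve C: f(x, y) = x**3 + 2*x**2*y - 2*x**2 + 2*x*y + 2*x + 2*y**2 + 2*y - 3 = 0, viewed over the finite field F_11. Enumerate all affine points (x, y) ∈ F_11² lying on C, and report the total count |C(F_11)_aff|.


Affine F_11-points: {(2, 5), (2, 10), (4, 5), (4, 7), (5, 3), (5, 10), (6, 3), (6, 9), (7, 3), (7, 6), (8, 5), (8, 10), (9, 4)}; count = 13.

For each of the 121 pairs (x, y) ∈ F_11², evaluate f(x, y) mod 11. Record the zeros.
  x = 0: [0↦8, 1↦1, 2↦9, 3↦10, 4↦4, 5↦2, 6↦4, 7↦10, 8↦9, 9↦1, 10↦8]  zeros at y ∈ ∅
  x = 1: [0↦9, 1↦6, 2↦7, 3↦1, 4↦10, 5↦1, 6↦7, 7↦6, 8↦9, 9↦5, 10↦5]  zeros at y ∈ ∅
  x = 2: [0↦1, 1↦6, 2↦4, 3↦6, 4↦1, 5↦0, 6↦3, 7↦10, 8↦10, 9↦3, 10↦0]  zeros at y ∈ {5, 10}
  x = 3: [0↦1, 1↦7, 2↦6, 3↦9, 4↦5, 5↦5, 6↦9, 7↦6, 8↦7, 9↦1, 10↦10]  zeros at y ∈ ∅
  x = 4: [0↦4, 1↦4, 2↦8, 3↦5, 4↦6, 5↦0, 6↦9, 7↦0, 8↦6, 9↦5, 10↦8]  zeros at y ∈ {5, 7}
  x = 5: [0↦5, 1↦3, 2↦5, 3↦0, 4↦10, 5↦2, 6↦9, 7↦9, 8↦2, 9↦10, 10↦0]  zeros at y ∈ {3, 10}
  x = 6: [0↦10, 1↦10, 2↦3, 3↦0, 4↦1, 5↦6, 6↦4, 7↦6, 8↦1, 9↦0, 10↦3]  zeros at y ∈ {3, 9}
  x = 7: [0↦3, 1↦9, 2↦8, 3↦0, 4↦7, 5↦7, 6↦0, 7↦8, 8↦9, 9↦3, 10↦1]  zeros at y ∈ {3, 6}
  x = 8: [0↦1, 1↦6, 2↦4, 3↦6, 4↦1, 5↦0, 6↦3, 7↦10, 8↦10, 9↦3, 10↦0]  zeros at y ∈ {5, 10}
  x = 9: [0↦10, 1↦7, 2↦8, 3↦2, 4↦0, 5↦2, 6↦8, 7↦7, 8↦10, 9↦6, 10↦6]  zeros at y ∈ {4}
  x = 10: [0↦3, 1↦7, 2↦4, 3↦5, 4↦10, 5↦8, 6↦10, 7↦5, 8↦4, 9↦7, 10↦3]  zeros at y ∈ ∅
Collecting zeros: affine points = {(2, 5), (2, 10), (4, 5), (4, 7), (5, 3), (5, 10), (6, 3), (6, 9), (7, 3), (7, 6), (8, 5), (8, 10), (9, 4)}.
Total count |C(F_11)_aff| = 13.


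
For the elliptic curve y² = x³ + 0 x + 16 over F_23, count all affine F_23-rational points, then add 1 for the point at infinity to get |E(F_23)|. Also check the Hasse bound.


Affine points = {(0, 4), (0, 19), (2, 1), (2, 22), (5, 7), (5, 16), (6, 5), (6, 18), (9, 3), (9, 20), (10, 2), (10, 21), (11, 6), (11, 17), (14, 0), (16, 8), (16, 15), (18, 11), (18, 12), (20, 9), (20, 14), (21, 10), (21, 13)}; affine count = 23; |E(F_23)| = 24.

Discriminant check: Δ ∝ 4a³ + 27b² = 4·0³ + 27·16² = 4·0 + 27·256 ≡ 12 (mod 23). Nonzero ⇒ E is nonsingular.
For each x ∈ F_23, compute rhs = x³ + 0·x + 16 mod 23, then count y ∈ F_23 with y² ≡ rhs.
  x = 0: rhs = 16, matching y values: 4, 19 (2 points).
  x = 1: rhs = 17, matching y values: none (0 points).
  x = 2: rhs = 1, matching y values: 1, 22 (2 points).
  x = 3: rhs = 20, matching y values: none (0 points).
  x = 4: rhs = 11, matching y values: none (0 points).
  x = 5: rhs = 3, matching y values: 7, 16 (2 points).
  x = 6: rhs = 2, matching y values: 5, 18 (2 points).
  x = 7: rhs = 14, matching y values: none (0 points).
  x = 8: rhs = 22, matching y values: none (0 points).
  x = 9: rhs = 9, matching y values: 3, 20 (2 points).
  x = 10: rhs = 4, matching y values: 2, 21 (2 points).
  x = 11: rhs = 13, matching y values: 6, 17 (2 points).
  x = 12: rhs = 19, matching y values: none (0 points).
  x = 13: rhs = 5, matching y values: none (0 points).
  x = 14: rhs = 0, matching y values: 0 (1 points).
  x = 15: rhs = 10, matching y values: none (0 points).
  x = 16: rhs = 18, matching y values: 8, 15 (2 points).
  x = 17: rhs = 7, matching y values: none (0 points).
  x = 18: rhs = 6, matching y values: 11, 12 (2 points).
  x = 19: rhs = 21, matching y values: none (0 points).
  x = 20: rhs = 12, matching y values: 9, 14 (2 points).
  x = 21: rhs = 8, matching y values: 10, 13 (2 points).
  x = 22: rhs = 15, matching y values: none (0 points).
Total affine count: 23.
Full point count |E(F_23)| = 23 + 1 = 24.
Hasse bound: |24 − (23+1)| = |0| = 0 ≤ 2√23 ≈ 9.5917 ✓.


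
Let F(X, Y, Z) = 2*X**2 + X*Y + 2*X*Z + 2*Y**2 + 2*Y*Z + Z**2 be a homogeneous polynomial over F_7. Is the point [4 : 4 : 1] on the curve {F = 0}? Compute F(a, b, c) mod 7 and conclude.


F(4,4,1) ≡ 6 (mod 7); P is NOT on the curve.

Evaluate F(4, 4, 1) term-by-term (mod 7).
  2*X**2 ↦ 2·16·1·1 = 32
  X*Y ↦ 1·4·4·1 = 16
  2*X*Z ↦ 2·4·1·1 = 8
  2*Y**2 ↦ 2·1·16·1 = 32
  2*Y*Z ↦ 2·1·4·1 = 8
  Z**2 ↦ 1·1·1·1 = 1
Sum: F(4, 4, 1) = (32) + (16) + (8) + (32) + (8) + (1) = 97.
Reducing mod 7: 97 ≡ 6 (mod 7).
Since F(a, b, c) ≡ 6 ≠ 0 (mod 7), P does NOT lie on the curve.


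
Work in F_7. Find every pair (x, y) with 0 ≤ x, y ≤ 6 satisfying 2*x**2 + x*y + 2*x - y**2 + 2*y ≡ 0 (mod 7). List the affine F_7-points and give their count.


Affine F_7-points: {(0, 0), (0, 2), (1, 4), (1, 6), (2, 5), (2, 6), (3, 1), (3, 4), (4, 3), (5, 2), (5, 5), (6, 0), (6, 1)}; count = 13.

For each of the 49 pairs (x, y) ∈ F_7², evaluate f(x, y) mod 7. Record the zeros.
  x = 0: [0↦0, 1↦1, 2↦0, 3↦4, 4↦6, 5↦6, 6↦4]  zeros at y ∈ {0, 2}
  x = 1: [0↦4, 1↦6, 2↦6, 3↦4, 4↦0, 5↦1, 6↦0]  zeros at y ∈ {4, 6}
  x = 2: [0↦5, 1↦1, 2↦2, 3↦1, 4↦5, 5↦0, 6↦0]  zeros at y ∈ {5, 6}
  x = 3: [0↦3, 1↦0, 2↦2, 3↦2, 4↦0, 5↦3, 6↦4]  zeros at y ∈ {1, 4}
  x = 4: [0↦5, 1↦3, 2↦6, 3↦0, 4↦6, 5↦3, 6↦5]  zeros at y ∈ {3}
  x = 5: [0↦4, 1↦3, 2↦0, 3↦2, 4↦2, 5↦0, 6↦3]  zeros at y ∈ {2, 5}
  x = 6: [0↦0, 1↦0, 2↦5, 3↦1, 4↦2, 5↦1, 6↦5]  zeros at y ∈ {0, 1}
Collecting zeros: affine points = {(0, 0), (0, 2), (1, 4), (1, 6), (2, 5), (2, 6), (3, 1), (3, 4), (4, 3), (5, 2), (5, 5), (6, 0), (6, 1)}.
Total count |C(F_7)_aff| = 13.


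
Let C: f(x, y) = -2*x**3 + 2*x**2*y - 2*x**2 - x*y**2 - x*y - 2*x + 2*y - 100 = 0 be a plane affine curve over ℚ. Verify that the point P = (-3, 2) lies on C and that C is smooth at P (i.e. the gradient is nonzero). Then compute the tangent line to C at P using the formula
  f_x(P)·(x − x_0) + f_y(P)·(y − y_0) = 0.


Tangent line at P: -74*x + 35*y - 292 = 0.

Step 1: f(-3, 2) = 0, so P lies on C.
Step 2: partial derivatives
  f_x(x, y) = -6*x**2 + 4*x*y - 4*x - y**2 - y - 2, f_y(x, y) = 2*x**2 - 2*x*y - x + 2.
  f_x(P) = -74, f_y(P) = 35 (gradient nonzero, so P is smooth).
Step 3: tangent line at P: -74·(x − -3) + 35·(y − 2) = 0.
Expanding: -74*x + 35*y - 292 = 0.


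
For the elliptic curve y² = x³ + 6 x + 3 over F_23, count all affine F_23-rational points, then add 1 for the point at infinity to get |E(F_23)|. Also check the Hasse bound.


Affine points = {(0, 7), (0, 16), (2, 0), (3, 5), (3, 18), (6, 5), (6, 18), (9, 2), (9, 21), (12, 3), (12, 20), (13, 1), (13, 22), (14, 5), (14, 18), (15, 8), (15, 15), (16, 3), (16, 20), (17, 2), (17, 21), (18, 3), (18, 20), (20, 2), (20, 21), (21, 11), (21, 12)}; affine count = 27; |E(F_23)| = 28.

Discriminant check: Δ ∝ 4a³ + 27b² = 4·6³ + 27·3² = 4·216 + 27·9 ≡ 3 (mod 23). Nonzero ⇒ E is nonsingular.
For each x ∈ F_23, compute rhs = x³ + 6·x + 3 mod 23, then count y ∈ F_23 with y² ≡ rhs.
  x = 0: rhs = 3, matching y values: 7, 16 (2 points).
  x = 1: rhs = 10, matching y values: none (0 points).
  x = 2: rhs = 0, matching y values: 0 (1 points).
  x = 3: rhs = 2, matching y values: 5, 18 (2 points).
  x = 4: rhs = 22, matching y values: none (0 points).
  x = 5: rhs = 20, matching y values: none (0 points).
  x = 6: rhs = 2, matching y values: 5, 18 (2 points).
  x = 7: rhs = 20, matching y values: none (0 points).
  x = 8: rhs = 11, matching y values: none (0 points).
  x = 9: rhs = 4, matching y values: 2, 21 (2 points).
  x = 10: rhs = 5, matching y values: none (0 points).
  x = 11: rhs = 20, matching y values: none (0 points).
  x = 12: rhs = 9, matching y values: 3, 20 (2 points).
  x = 13: rhs = 1, matching y values: 1, 22 (2 points).
  x = 14: rhs = 2, matching y values: 5, 18 (2 points).
  x = 15: rhs = 18, matching y values: 8, 15 (2 points).
  x = 16: rhs = 9, matching y values: 3, 20 (2 points).
  x = 17: rhs = 4, matching y values: 2, 21 (2 points).
  x = 18: rhs = 9, matching y values: 3, 20 (2 points).
  x = 19: rhs = 7, matching y values: none (0 points).
  x = 20: rhs = 4, matching y values: 2, 21 (2 points).
  x = 21: rhs = 6, matching y values: 11, 12 (2 points).
  x = 22: rhs = 19, matching y values: none (0 points).
Total affine count: 27.
Full point count |E(F_23)| = 27 + 1 = 28.
Hasse bound: |28 − (23+1)| = |4| = 4 ≤ 2√23 ≈ 9.5917 ✓.


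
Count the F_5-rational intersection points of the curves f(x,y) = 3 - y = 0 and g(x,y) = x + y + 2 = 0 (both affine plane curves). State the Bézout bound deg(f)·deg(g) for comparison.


Common zeros: {(0, 3)}; count = 1; Bézout bound = 1.

deg(f) = 1, deg(g) = 1, so Bézout bound = 1.
Scan x ∈ F_5. For each x, list the y ∈ F_5 with f(x, y) ≡ 0 and those with g(x, y) ≡ 0 (mod 5); the common zeros in that column are the intersection.
  x = 0: f ≡ 0 at y ∈ {3}; g ≡ 0 at y ∈ {3}; common: {3}.
  x = 1: f ≡ 0 at y ∈ {3}; g ≡ 0 at y ∈ {2}; common: ∅.
  x = 2: f ≡ 0 at y ∈ {3}; g ≡ 0 at y ∈ {1}; common: ∅.
  x = 3: f ≡ 0 at y ∈ {3}; g ≡ 0 at y ∈ {0}; common: ∅.
  x = 4: f ≡ 0 at y ∈ {3}; g ≡ 0 at y ∈ {4}; common: ∅.
Collecting: common zeros = {(0, 3)}, so the count is 1.
Comparison with the Bézout bound: 1 ≤ 1 = deg(f)·deg(g), as expected for curves with no common component (the bound is attained).


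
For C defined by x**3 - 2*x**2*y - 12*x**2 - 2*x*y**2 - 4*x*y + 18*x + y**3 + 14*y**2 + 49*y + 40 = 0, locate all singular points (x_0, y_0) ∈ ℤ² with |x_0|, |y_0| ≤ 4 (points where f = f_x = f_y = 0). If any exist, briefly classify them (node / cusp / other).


Singular points: {(2, -3)}; classification: cusp.

Compute partial derivatives:
  f_x = 3*x**2 - 4*x*y - 24*x - 2*y**2 - 4*y + 18.
  f_y = -2*x**2 - 4*x*y - 4*x + 3*y**2 + 28*y + 49.
Scan x_0 ∈ {−4, ..., 4}. For each x_0, f_y(x_0, y) is a polynomial in y; find its integer roots y ∈ {−4, ..., 4}, then test f_x and f at those candidates.
  x = -4: f_y(-4, y) = 3*y**2 + 44*y + 33; no integer root y with |y| ≤ 4.
  x = -3: f_y(-3, y) = 3*y**2 + 40*y + 43; no integer root y with |y| ≤ 4.
  x = -2: f_y(-2, y) = 3*y**2 + 36*y + 49; no integer root y with |y| ≤ 4.
  x = -1: f_y(-1, y) = 3*y**2 + 32*y + 51; no integer root y with |y| ≤ 4.
  x = 0: f_y(0, y) = 3*y**2 + 28*y + 49; no integer root y with |y| ≤ 4.
  x = 1: f_y(1, y) = 3*y**2 + 24*y + 43; no integer root y with |y| ≤ 4.
  x = 2: f_y(2, y) = 3*y**2 + 20*y + 33; vanishes at y ∈ {-3}. (2, -3): f_x = 0, f = 0 — SINGULAR.
  x = 3: f_y(3, y) = 3*y**2 + 16*y + 19; no integer root y with |y| ≤ 4.
  x = 4: f_y(4, y) = 3*y**2 + 12*y + 1; no integer root y with |y| ≤ 4.
Only singular point on the grid: (2, -3).
Classify: substitute x = 2 + u, y = -3 + v and expand: f = u**3 - 2*u**2*v - 2*u*v**2 + v**3 + v**2.
No constant or linear terms (consistent with a singular point). Quadratic part: v**2. Cubic part: u**3 - 2*u**2*v - 2*u*v**2 + v**3.
The quadratic part v**2 is a perfect square, so there is a single (double) tangent line v = 0, i.e. y = -3. Restricting the cubic part to that line (v = 0) leaves u**3 ≠ 0, so f is not divisible by v and the branch is v² ≈ -u**3 to lowest order — this is a cusp.
Classification: cusp.


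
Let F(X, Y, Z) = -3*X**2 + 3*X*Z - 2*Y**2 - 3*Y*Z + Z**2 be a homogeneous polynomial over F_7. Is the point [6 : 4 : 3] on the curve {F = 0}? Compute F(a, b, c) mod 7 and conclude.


F(6,4,3) ≡ 6 (mod 7); P is NOT on the curve.

Evaluate F(6, 4, 3) term-by-term (mod 7).
  -3*X**2 ↦ -3·36·1·1 = -108
  3*X*Z ↦ 3·6·1·3 = 54
  -2*Y**2 ↦ -2·1·16·1 = -32
  -3*Y*Z ↦ -3·1·4·3 = -36
  Z**2 ↦ 1·1·1·9 = 9
Sum: F(6, 4, 3) = (-108) + (54) + (-32) + (-36) + (9) = -113.
Reducing mod 7: -113 ≡ 6 (mod 7).
Since F(a, b, c) ≡ 6 ≠ 0 (mod 7), P does NOT lie on the curve.


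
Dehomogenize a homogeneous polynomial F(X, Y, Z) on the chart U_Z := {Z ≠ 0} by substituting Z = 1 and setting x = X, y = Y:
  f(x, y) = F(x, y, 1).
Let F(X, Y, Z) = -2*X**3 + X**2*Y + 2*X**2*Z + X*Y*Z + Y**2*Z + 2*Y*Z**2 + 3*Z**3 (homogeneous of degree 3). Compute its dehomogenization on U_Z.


f(x, y) = -2*x**3 + x**2*y + 2*x**2 + x*y + y**2 + 2*y + 3

On U_Z we set Z = 1. Each monomial c·X^i·Y^j·Z^k in F becomes c·x^i·y^j·1^k = c·x^i·y^j.
Substituting Z = 1: F(X, Y, 1) = -2*x**3 + x**2*y + 2*x**2 + x*y + y**2 + 2*y + 3.
Note: deg(f) ≤ deg(F) = 3; strict inequality happens when F is divisible by Z (lost terms).


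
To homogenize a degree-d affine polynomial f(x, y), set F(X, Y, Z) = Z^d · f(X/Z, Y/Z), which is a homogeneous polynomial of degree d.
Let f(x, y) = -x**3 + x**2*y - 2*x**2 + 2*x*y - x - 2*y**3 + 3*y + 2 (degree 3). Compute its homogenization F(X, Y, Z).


F(X, Y, Z) = -X**3 + X**2*Y - 2*X**2*Z + 2*X*Y*Z - X*Z**2 - 2*Y**3 + 3*Y*Z**2 + 2*Z**3

deg(f) = 3.
Substitute x = X/Z, y = Y/Z into f, then multiply by Z^3.
  monomial -1·x^3·y^0 ↦ -1·X^3·Y^0·Z^0.
  monomial 1·x^2·y^1 ↦ 1·X^2·Y^1·Z^0.
  monomial -2·x^2·y^0 ↦ -2·X^2·Y^0·Z^1.
  monomial 2·x^1·y^1 ↦ 2·X^1·Y^1·Z^1.
  monomial -1·x^1·y^0 ↦ -1·X^1·Y^0·Z^2.
  monomial -2·x^0·y^3 ↦ -2·X^0·Y^3·Z^0.
  monomial 3·x^0·y^1 ↦ 3·X^0·Y^1·Z^2.
  monomial 2·x^0·y^0 ↦ 2·X^0·Y^0·Z^3.
Collecting: F(X, Y, Z) = -X**3 + X**2*Y - 2*X**2*Z + 2*X*Y*Z - X*Z**2 - 2*Y**3 + 3*Y*Z**2 + 2*Z**3.


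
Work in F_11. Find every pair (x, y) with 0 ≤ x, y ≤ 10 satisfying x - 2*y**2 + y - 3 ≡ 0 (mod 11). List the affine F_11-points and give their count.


Affine F_11-points: {(2, 8), (2, 9), (3, 0), (3, 6), (4, 1), (4, 5), (6, 7), (6, 10), (7, 3), (9, 2), (9, 4)}; count = 11.

For each of the 121 pairs (x, y) ∈ F_11², evaluate f(x, y) mod 11. Record the zeros.
  x = 0: [0↦8, 1↦7, 2↦2, 3↦4, 4↦2, 5↦7, 6↦8, 7↦5, 8↦9, 9↦9, 10↦5]  zeros at y ∈ ∅
  x = 1: [0↦9, 1↦8, 2↦3, 3↦5, 4↦3, 5↦8, 6↦9, 7↦6, 8↦10, 9↦10, 10↦6]  zeros at y ∈ ∅
  x = 2: [0↦10, 1↦9, 2↦4, 3↦6, 4↦4, 5↦9, 6↦10, 7↦7, 8↦0, 9↦0, 10↦7]  zeros at y ∈ {8, 9}
  x = 3: [0↦0, 1↦10, 2↦5, 3↦7, 4↦5, 5↦10, 6↦0, 7↦8, 8↦1, 9↦1, 10↦8]  zeros at y ∈ {0, 6}
  x = 4: [0↦1, 1↦0, 2↦6, 3↦8, 4↦6, 5↦0, 6↦1, 7↦9, 8↦2, 9↦2, 10↦9]  zeros at y ∈ {1, 5}
  x = 5: [0↦2, 1↦1, 2↦7, 3↦9, 4↦7, 5↦1, 6↦2, 7↦10, 8↦3, 9↦3, 10↦10]  zeros at y ∈ ∅
  x = 6: [0↦3, 1↦2, 2↦8, 3↦10, 4↦8, 5↦2, 6↦3, 7↦0, 8↦4, 9↦4, 10↦0]  zeros at y ∈ {7, 10}
  x = 7: [0↦4, 1↦3, 2↦9, 3↦0, 4↦9, 5↦3, 6↦4, 7↦1, 8↦5, 9↦5, 10↦1]  zeros at y ∈ {3}
  x = 8: [0↦5, 1↦4, 2↦10, 3↦1, 4↦10, 5↦4, 6↦5, 7↦2, 8↦6, 9↦6, 10↦2]  zeros at y ∈ ∅
  x = 9: [0↦6, 1↦5, 2↦0, 3↦2, 4↦0, 5↦5, 6↦6, 7↦3, 8↦7, 9↦7, 10↦3]  zeros at y ∈ {2, 4}
  x = 10: [0↦7, 1↦6, 2↦1, 3↦3, 4↦1, 5↦6, 6↦7, 7↦4, 8↦8, 9↦8, 10↦4]  zeros at y ∈ ∅
Collecting zeros: affine points = {(2, 8), (2, 9), (3, 0), (3, 6), (4, 1), (4, 5), (6, 7), (6, 10), (7, 3), (9, 2), (9, 4)}.
Total count |C(F_11)_aff| = 11.


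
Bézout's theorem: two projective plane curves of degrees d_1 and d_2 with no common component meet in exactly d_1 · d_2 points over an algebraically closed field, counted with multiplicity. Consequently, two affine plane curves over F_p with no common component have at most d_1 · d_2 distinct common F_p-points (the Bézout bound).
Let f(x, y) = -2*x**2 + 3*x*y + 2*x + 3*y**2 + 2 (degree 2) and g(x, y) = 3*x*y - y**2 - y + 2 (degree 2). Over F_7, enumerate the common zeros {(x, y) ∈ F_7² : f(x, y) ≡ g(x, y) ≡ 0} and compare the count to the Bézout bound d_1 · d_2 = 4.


Common zeros: {(0, 5), (5, 4)}; count = 2; Bézout bound = 4.

deg(f) = 2, deg(g) = 2, so Bézout bound = 4.
Scan x ∈ F_7. For each x, list the y ∈ F_7 with f(x, y) ≡ 0 and those with g(x, y) ≡ 0 (mod 7); the common zeros in that column are the intersection.
  x = 0: f ≡ 0 at y ∈ {2, 5}; g ≡ 0 at y ∈ {1, 5}; common: {5}.
  x = 1: f ≡ 0 at y ∈ ∅; g ≡ 0 at y ∈ ∅; common: ∅.
  x = 2: f ≡ 0 at y ∈ {1, 4}; g ≡ 0 at y ∈ ∅; common: ∅.
  x = 3: f ≡ 0 at y ∈ ∅; g ≡ 0 at y ∈ {2, 6}; common: ∅.
  x = 4: f ≡ 0 at y ∈ {1, 2}; g ≡ 0 at y ∈ ∅; common: ∅.
  x = 5: f ≡ 0 at y ∈ {4, 5}; g ≡ 0 at y ∈ {3, 4}; common: {4}.
  x = 6: f ≡ 0 at y ∈ ∅; g ≡ 0 at y ∈ ∅; common: ∅.
Collecting: common zeros = {(0, 5), (5, 4)}, so the count is 2.
Comparison with the Bézout bound: 2 ≤ 4 = deg(f)·deg(g), as expected for curves with no common component (the affine F_7-count falls short of the bound because intersections may lie at infinity, over extension fields, or carry multiplicity).


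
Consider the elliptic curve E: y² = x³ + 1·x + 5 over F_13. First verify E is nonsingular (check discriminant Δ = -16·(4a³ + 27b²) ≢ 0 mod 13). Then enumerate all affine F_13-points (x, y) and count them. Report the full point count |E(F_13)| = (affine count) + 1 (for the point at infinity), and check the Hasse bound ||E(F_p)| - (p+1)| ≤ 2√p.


Affine points = {(3, 3), (3, 10), (7, 2), (7, 11), (10, 1), (10, 12), (12, 4), (12, 9)}; affine count = 8; |E(F_13)| = 9.

Discriminant check: Δ ∝ 4a³ + 27b² = 4·1³ + 27·5² = 4·1 + 27·25 ≡ 3 (mod 13). Nonzero ⇒ E is nonsingular.
For each x ∈ F_13, compute rhs = x³ + 1·x + 5 mod 13, then count y ∈ F_13 with y² ≡ rhs.
  x = 0: rhs = 5, matching y values: none (0 points).
  x = 1: rhs = 7, matching y values: none (0 points).
  x = 2: rhs = 2, matching y values: none (0 points).
  x = 3: rhs = 9, matching y values: 3, 10 (2 points).
  x = 4: rhs = 8, matching y values: none (0 points).
  x = 5: rhs = 5, matching y values: none (0 points).
  x = 6: rhs = 6, matching y values: none (0 points).
  x = 7: rhs = 4, matching y values: 2, 11 (2 points).
  x = 8: rhs = 5, matching y values: none (0 points).
  x = 9: rhs = 2, matching y values: none (0 points).
  x = 10: rhs = 1, matching y values: 1, 12 (2 points).
  x = 11: rhs = 8, matching y values: none (0 points).
  x = 12: rhs = 3, matching y values: 4, 9 (2 points).
Total affine count: 8.
Full point count |E(F_13)| = 8 + 1 = 9.
Hasse bound: |9 − (13+1)| = |-5| = 5 ≤ 2√13 ≈ 7.2111 ✓.


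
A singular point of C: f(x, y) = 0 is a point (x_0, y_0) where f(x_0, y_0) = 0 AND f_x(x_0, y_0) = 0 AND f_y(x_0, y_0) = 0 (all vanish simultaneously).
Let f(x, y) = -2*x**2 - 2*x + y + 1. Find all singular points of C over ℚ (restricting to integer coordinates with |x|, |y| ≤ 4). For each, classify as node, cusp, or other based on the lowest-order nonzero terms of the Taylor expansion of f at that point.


No singular points in the scanned grid; C is smooth there.

Compute partial derivatives:
  f_x = -4*x - 2.
  f_y = 1.
f_y = 1 is a nonzero constant, so f_y never vanishes: no point (x, y) can satisfy f = f_x = f_y = 0. In particular no (x, y) ∈ {−4, ..., 4}² is singular; the curve is smooth.


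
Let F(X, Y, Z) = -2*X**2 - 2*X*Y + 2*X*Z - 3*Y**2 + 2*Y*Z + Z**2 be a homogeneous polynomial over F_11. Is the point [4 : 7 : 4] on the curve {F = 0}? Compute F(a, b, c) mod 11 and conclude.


F(4,7,4) ≡ 1 (mod 11); P is NOT on the curve.

Evaluate F(4, 7, 4) term-by-term (mod 11).
  -2*X**2 ↦ -2·16·1·1 = -32
  -2*X*Y ↦ -2·4·7·1 = -56
  2*X*Z ↦ 2·4·1·4 = 32
  -3*Y**2 ↦ -3·1·49·1 = -147
  2*Y*Z ↦ 2·1·7·4 = 56
  Z**2 ↦ 1·1·1·16 = 16
Sum: F(4, 7, 4) = (-32) + (-56) + (32) + (-147) + (56) + (16) = -131.
Reducing mod 11: -131 ≡ 1 (mod 11).
Since F(a, b, c) ≡ 1 ≠ 0 (mod 11), P does NOT lie on the curve.


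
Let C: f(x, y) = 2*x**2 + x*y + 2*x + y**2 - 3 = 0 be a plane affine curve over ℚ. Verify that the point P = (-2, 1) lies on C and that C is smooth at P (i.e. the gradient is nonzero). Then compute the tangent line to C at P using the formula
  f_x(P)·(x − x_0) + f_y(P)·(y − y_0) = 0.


Tangent line at P: -5*x - 10 = 0.

Step 1: f(-2, 1) = 0, so P lies on C.
Step 2: partial derivatives
  f_x(x, y) = 4*x + y + 2, f_y(x, y) = x + 2*y.
  f_x(P) = -5, f_y(P) = 0 (gradient nonzero, so P is smooth).
Step 3: tangent line at P: -5·(x − -2) + 0·(y − 1) = 0.
Expanding: -5*x - 10 = 0.


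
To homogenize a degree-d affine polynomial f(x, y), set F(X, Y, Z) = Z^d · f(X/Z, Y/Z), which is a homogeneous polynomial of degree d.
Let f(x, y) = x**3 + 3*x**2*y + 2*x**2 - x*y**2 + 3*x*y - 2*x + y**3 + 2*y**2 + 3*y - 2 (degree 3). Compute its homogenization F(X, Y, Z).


F(X, Y, Z) = X**3 + 3*X**2*Y + 2*X**2*Z - X*Y**2 + 3*X*Y*Z - 2*X*Z**2 + Y**3 + 2*Y**2*Z + 3*Y*Z**2 - 2*Z**3

deg(f) = 3.
Substitute x = X/Z, y = Y/Z into f, then multiply by Z^3.
  monomial 1·x^3·y^0 ↦ 1·X^3·Y^0·Z^0.
  monomial 3·x^2·y^1 ↦ 3·X^2·Y^1·Z^0.
  monomial 2·x^2·y^0 ↦ 2·X^2·Y^0·Z^1.
  monomial -1·x^1·y^2 ↦ -1·X^1·Y^2·Z^0.
  monomial 3·x^1·y^1 ↦ 3·X^1·Y^1·Z^1.
  monomial -2·x^1·y^0 ↦ -2·X^1·Y^0·Z^2.
  monomial 1·x^0·y^3 ↦ 1·X^0·Y^3·Z^0.
  monomial 2·x^0·y^2 ↦ 2·X^0·Y^2·Z^1.
  monomial 3·x^0·y^1 ↦ 3·X^0·Y^1·Z^2.
  monomial -2·x^0·y^0 ↦ -2·X^0·Y^0·Z^3.
Collecting: F(X, Y, Z) = X**3 + 3*X**2*Y + 2*X**2*Z - X*Y**2 + 3*X*Y*Z - 2*X*Z**2 + Y**3 + 2*Y**2*Z + 3*Y*Z**2 - 2*Z**3.


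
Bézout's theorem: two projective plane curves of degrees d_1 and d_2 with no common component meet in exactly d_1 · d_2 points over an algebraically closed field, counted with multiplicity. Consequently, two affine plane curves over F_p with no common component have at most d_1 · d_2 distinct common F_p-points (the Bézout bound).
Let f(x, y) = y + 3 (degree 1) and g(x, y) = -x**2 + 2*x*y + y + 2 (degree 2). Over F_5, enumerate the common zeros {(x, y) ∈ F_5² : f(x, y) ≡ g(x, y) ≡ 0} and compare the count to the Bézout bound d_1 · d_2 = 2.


Common zeros: ∅; count = 0; Bézout bound = 2.

deg(f) = 1, deg(g) = 2, so Bézout bound = 2.
Scan x ∈ F_5. For each x, list the y ∈ F_5 with f(x, y) ≡ 0 and those with g(x, y) ≡ 0 (mod 5); the common zeros in that column are the intersection.
  x = 0: f ≡ 0 at y ∈ {2}; g ≡ 0 at y ∈ {3}; common: ∅.
  x = 1: f ≡ 0 at y ∈ {2}; g ≡ 0 at y ∈ {3}; common: ∅.
  x = 2: f ≡ 0 at y ∈ {2}; g ≡ 0 at y ∈ ∅; common: ∅.
  x = 3: f ≡ 0 at y ∈ {2}; g ≡ 0 at y ∈ {1}; common: ∅.
  x = 4: f ≡ 0 at y ∈ {2}; g ≡ 0 at y ∈ {1}; common: ∅.
Collecting: common zeros = ∅, so the count is 0.
Comparison with the Bézout bound: 0 ≤ 2 = deg(f)·deg(g), as expected for curves with no common component (the affine F_5-count falls short of the bound because intersections may lie at infinity, over extension fields, or carry multiplicity).


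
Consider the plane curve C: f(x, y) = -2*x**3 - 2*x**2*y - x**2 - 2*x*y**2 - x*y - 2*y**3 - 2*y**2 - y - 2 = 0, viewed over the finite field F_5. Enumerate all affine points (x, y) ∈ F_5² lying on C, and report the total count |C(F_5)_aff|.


Affine F_5-points: {(1, 0), (1, 1), (1, 2), (2, 4), (3, 0), (4, 1)}; count = 6.

For each of the 25 pairs (x, y) ∈ F_5², evaluate f(x, y) mod 5. Record the zeros.
  x = 0: [0↦3, 1↦3, 2↦2, 3↦3, 4↦4]  zeros at y ∈ ∅
  x = 1: [0↦0, 1↦0, 2↦0, 3↦3, 4↦2]  zeros at y ∈ {0, 1, 2}
  x = 2: [0↦3, 1↦4, 2↦1, 3↦2, 4↦0]  zeros at y ∈ {4}
  x = 3: [0↦0, 1↦3, 2↦3, 3↦3, 4↦1]  zeros at y ∈ {0}
  x = 4: [0↦4, 1↦0, 2↦4, 3↦4, 4↦3]  zeros at y ∈ {1}
Collecting zeros: affine points = {(1, 0), (1, 1), (1, 2), (2, 4), (3, 0), (4, 1)}.
Total count |C(F_5)_aff| = 6.


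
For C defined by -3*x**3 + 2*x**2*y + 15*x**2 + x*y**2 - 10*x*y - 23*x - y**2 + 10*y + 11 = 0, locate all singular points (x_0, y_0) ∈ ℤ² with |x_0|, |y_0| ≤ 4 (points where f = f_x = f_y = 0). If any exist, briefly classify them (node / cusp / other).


Singular points: {(2, 1)}; classification: node.

Compute partial derivatives:
  f_x = -9*x**2 + 4*x*y + 30*x + y**2 - 10*y - 23.
  f_y = 2*x**2 + 2*x*y - 10*x - 2*y + 10.
Scan x_0 ∈ {−4, ..., 4}. For each x_0, f_y(x_0, y) is a polynomial in y; find its integer roots y ∈ {−4, ..., 4}, then test f_x and f at those candidates.
  x = -4: f_y(-4, y) = 82 - 10*y; no integer root y with |y| ≤ 4.
  x = -3: f_y(-3, y) = 58 - 8*y; no integer root y with |y| ≤ 4.
  x = -2: f_y(-2, y) = 38 - 6*y; no integer root y with |y| ≤ 4.
  x = -1: f_y(-1, y) = 22 - 4*y; no integer root y with |y| ≤ 4.
  x = 0: f_y(0, y) = 10 - 2*y; no integer root y with |y| ≤ 4.
  x = 1: f_y(1, y) = 2; no integer root y with |y| ≤ 4.
  x = 2: f_y(2, y) = 2*y - 2; vanishes at y ∈ {1}. (2, 1): f_x = 0, f = 0 — SINGULAR.
  x = 3: f_y(3, y) = 4*y - 2; no integer root y with |y| ≤ 4.
  x = 4: f_y(4, y) = 6*y + 2; no integer root y with |y| ≤ 4.
Only singular point on the grid: (2, 1).
Classify: substitute x = 2 + u, y = 1 + v and expand: f = -3*u**3 + 2*u**2*v - u**2 + u*v**2 + v**2.
No constant or linear terms (consistent with a singular point). Quadratic part: -u**2 + v**2. Cubic part: -3*u**3 + 2*u**2*v + u*v**2.
The quadratic part v**2 - u**2 = (v − u)(v + u) splits into two distinct linear factors, so there are two distinct tangent lines y − 1 = ±(x − 2) — this is a node (ordinary double point).
Classification: node.


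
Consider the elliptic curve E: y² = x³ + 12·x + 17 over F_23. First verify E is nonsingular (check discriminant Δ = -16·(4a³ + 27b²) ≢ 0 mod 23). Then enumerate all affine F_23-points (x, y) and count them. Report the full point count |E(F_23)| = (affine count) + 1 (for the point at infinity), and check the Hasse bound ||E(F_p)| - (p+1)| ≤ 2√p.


Affine points = {(2, 7), (2, 16), (5, 8), (5, 15), (6, 11), (6, 12), (8, 2), (8, 21), (9, 7), (9, 16), (11, 10), (11, 13), (12, 7), (12, 16), (13, 1), (13, 22), (14, 10), (14, 13), (16, 2), (16, 21), (18, 4), (18, 19), (20, 0), (21, 10), (21, 13), (22, 2), (22, 21)}; affine count = 27; |E(F_23)| = 28.

Discriminant check: Δ ∝ 4a³ + 27b² = 4·12³ + 27·17² = 4·1728 + 27·289 ≡ 18 (mod 23). Nonzero ⇒ E is nonsingular.
For each x ∈ F_23, compute rhs = x³ + 12·x + 17 mod 23, then count y ∈ F_23 with y² ≡ rhs.
  x = 0: rhs = 17, matching y values: none (0 points).
  x = 1: rhs = 7, matching y values: none (0 points).
  x = 2: rhs = 3, matching y values: 7, 16 (2 points).
  x = 3: rhs = 11, matching y values: none (0 points).
  x = 4: rhs = 14, matching y values: none (0 points).
  x = 5: rhs = 18, matching y values: 8, 15 (2 points).
  x = 6: rhs = 6, matching y values: 11, 12 (2 points).
  x = 7: rhs = 7, matching y values: none (0 points).
  x = 8: rhs = 4, matching y values: 2, 21 (2 points).
  x = 9: rhs = 3, matching y values: 7, 16 (2 points).
  x = 10: rhs = 10, matching y values: none (0 points).
  x = 11: rhs = 8, matching y values: 10, 13 (2 points).
  x = 12: rhs = 3, matching y values: 7, 16 (2 points).
  x = 13: rhs = 1, matching y values: 1, 22 (2 points).
  x = 14: rhs = 8, matching y values: 10, 13 (2 points).
  x = 15: rhs = 7, matching y values: none (0 points).
  x = 16: rhs = 4, matching y values: 2, 21 (2 points).
  x = 17: rhs = 5, matching y values: none (0 points).
  x = 18: rhs = 16, matching y values: 4, 19 (2 points).
  x = 19: rhs = 20, matching y values: none (0 points).
  x = 20: rhs = 0, matching y values: 0 (1 points).
  x = 21: rhs = 8, matching y values: 10, 13 (2 points).
  x = 22: rhs = 4, matching y values: 2, 21 (2 points).
Total affine count: 27.
Full point count |E(F_23)| = 27 + 1 = 28.
Hasse bound: |28 − (23+1)| = |4| = 4 ≤ 2√23 ≈ 9.5917 ✓.


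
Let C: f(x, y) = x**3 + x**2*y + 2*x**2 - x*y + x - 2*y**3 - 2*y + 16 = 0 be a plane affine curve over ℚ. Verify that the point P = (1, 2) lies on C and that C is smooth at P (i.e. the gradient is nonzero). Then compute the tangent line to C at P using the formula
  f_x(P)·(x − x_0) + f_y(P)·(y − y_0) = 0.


Tangent line at P: 10*x - 26*y + 42 = 0.

Step 1: f(1, 2) = 0, so P lies on C.
Step 2: partial derivatives
  f_x(x, y) = 3*x**2 + 2*x*y + 4*x - y + 1, f_y(x, y) = x**2 - x - 6*y**2 - 2.
  f_x(P) = 10, f_y(P) = -26 (gradient nonzero, so P is smooth).
Step 3: tangent line at P: 10·(x − 1) + -26·(y − 2) = 0.
Expanding: 10*x - 26*y + 42 = 0.


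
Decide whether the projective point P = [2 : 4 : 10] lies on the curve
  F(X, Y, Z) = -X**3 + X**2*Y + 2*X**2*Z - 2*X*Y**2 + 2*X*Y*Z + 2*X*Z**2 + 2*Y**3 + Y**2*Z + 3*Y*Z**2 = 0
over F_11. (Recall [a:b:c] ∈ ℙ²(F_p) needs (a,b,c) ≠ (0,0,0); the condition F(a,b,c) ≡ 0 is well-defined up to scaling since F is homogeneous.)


F(2,4,10) ≡ 4 (mod 11); P is NOT on the curve.

Evaluate F(2, 4, 10) term-by-term (mod 11).
  -X**3 ↦ -1·8·1·1 = -8
  X**2*Y ↦ 1·4·4·1 = 16
  2*X**2*Z ↦ 2·4·1·10 = 80
  -2*X*Y**2 ↦ -2·2·16·1 = -64
  2*X*Y*Z ↦ 2·2·4·10 = 160
  2*X*Z**2 ↦ 2·2·1·100 = 400
  2*Y**3 ↦ 2·1·64·1 = 128
  Y**2*Z ↦ 1·1·16·10 = 160
  3*Y*Z**2 ↦ 3·1·4·100 = 1200
Sum: F(2, 4, 10) = (-8) + (16) + (80) + (-64) + (160) + (400) + (128) + (160) + (1200) = 2072.
Reducing mod 11: 2072 ≡ 4 (mod 11).
Since F(a, b, c) ≡ 4 ≠ 0 (mod 11), P does NOT lie on the curve.


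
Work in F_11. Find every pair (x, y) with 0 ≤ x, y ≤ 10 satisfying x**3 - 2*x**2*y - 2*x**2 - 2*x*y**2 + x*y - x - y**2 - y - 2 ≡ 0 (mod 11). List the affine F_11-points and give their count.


Affine F_11-points: {(0, 4), (0, 6), (1, 7), (3, 7), (3, 8), (5, 1), (6, 8), (8, 0), (9, 3), (9, 8)}; count = 10.

For each of the 121 pairs (x, y) ∈ F_11², evaluate f(x, y) mod 11. Record the zeros.
  x = 0: [0↦9, 1↦7, 2↦3, 3↦8, 4↦0, 5↦1, 6↦0, 7↦8, 8↦3, 9↦7, 10↦9]  zeros at y ∈ {4, 6}
  x = 1: [0↦7, 1↦2, 2↦2, 3↦7, 4↦6, 5↦10, 6↦8, 7↦0, 8↦8, 9↦10, 10↦6]  zeros at y ∈ {7}
  x = 2: [0↦7, 1↦6, 2↦6, 3↦7, 4↦9, 5↦1, 6↦5, 7↦10, 8↦5, 9↦1, 10↦9]  zeros at y ∈ ∅
  x = 3: [0↦4, 1↦3, 2↦10, 3↦3, 4↦4, 5↦2, 6↦8, 7↦0, 8↦0, 9↦8, 10↦2]  zeros at y ∈ {7, 8}
  x = 4: [0↦4, 1↦10, 2↦9, 3↦1, 4↦8, 5↦8, 6↦1, 7↦9, 8↦10, 9↦4, 10↦2]  zeros at y ∈ ∅
  x = 5: [0↦2, 1↦0, 2↦9, 3↦7, 4↦5, 5↦3, 6↦1, 7↦10, 8↦8, 9↦6, 10↦4]  zeros at y ∈ {1}
  x = 6: [0↦4, 1↦1, 2↦5, 3↦5, 4↦1, 5↦4, 6↦3, 7↦9, 8↦0, 9↦9, 10↦3]  zeros at y ∈ {8}
  x = 7: [0↦5, 1↦8, 2↦3, 3↦1, 4↦2, 5↦6, 6↦2, 7↦1, 8↦3, 9↦8, 10↦5]  zeros at y ∈ ∅
  x = 8: [0↦0, 1↦5, 2↦9, 3↦1, 4↦3, 5↦4, 6↦4, 7↦3, 8↦1, 9↦9, 10↦5]  zeros at y ∈ {0}
  x = 9: [0↦6, 1↦9, 2↦7, 3↦0, 4↦10, 5↦4, 6↦4, 7↦10, 8↦0, 9↦7, 10↦9]  zeros at y ∈ {3, 8}
  x = 10: [0↦7, 1↦4, 2↦3, 3↦4, 4↦7, 5↦1, 6↦8, 7↦6, 8↦6, 9↦8, 10↦1]  zeros at y ∈ ∅
Collecting zeros: affine points = {(0, 4), (0, 6), (1, 7), (3, 7), (3, 8), (5, 1), (6, 8), (8, 0), (9, 3), (9, 8)}.
Total count |C(F_11)_aff| = 10.


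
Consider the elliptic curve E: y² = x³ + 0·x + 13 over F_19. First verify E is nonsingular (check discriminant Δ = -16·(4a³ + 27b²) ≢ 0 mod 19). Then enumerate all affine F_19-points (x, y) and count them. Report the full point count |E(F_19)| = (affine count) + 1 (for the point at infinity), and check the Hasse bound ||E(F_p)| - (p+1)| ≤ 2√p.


Affine points = {(4, 1), (4, 18), (5, 9), (5, 10), (6, 1), (6, 18), (9, 1), (9, 18), (10, 5), (10, 14), (13, 5), (13, 14), (15, 5), (15, 14), (16, 9), (16, 10), (17, 9), (17, 10)}; affine count = 18; |E(F_19)| = 19.

Discriminant check: Δ ∝ 4a³ + 27b² = 4·0³ + 27·13² = 4·0 + 27·169 ≡ 3 (mod 19). Nonzero ⇒ E is nonsingular.
For each x ∈ F_19, compute rhs = x³ + 0·x + 13 mod 19, then count y ∈ F_19 with y² ≡ rhs.
  x = 0: rhs = 13, matching y values: none (0 points).
  x = 1: rhs = 14, matching y values: none (0 points).
  x = 2: rhs = 2, matching y values: none (0 points).
  x = 3: rhs = 2, matching y values: none (0 points).
  x = 4: rhs = 1, matching y values: 1, 18 (2 points).
  x = 5: rhs = 5, matching y values: 9, 10 (2 points).
  x = 6: rhs = 1, matching y values: 1, 18 (2 points).
  x = 7: rhs = 14, matching y values: none (0 points).
  x = 8: rhs = 12, matching y values: none (0 points).
  x = 9: rhs = 1, matching y values: 1, 18 (2 points).
  x = 10: rhs = 6, matching y values: 5, 14 (2 points).
  x = 11: rhs = 14, matching y values: none (0 points).
  x = 12: rhs = 12, matching y values: none (0 points).
  x = 13: rhs = 6, matching y values: 5, 14 (2 points).
  x = 14: rhs = 2, matching y values: none (0 points).
  x = 15: rhs = 6, matching y values: 5, 14 (2 points).
  x = 16: rhs = 5, matching y values: 9, 10 (2 points).
  x = 17: rhs = 5, matching y values: 9, 10 (2 points).
  x = 18: rhs = 12, matching y values: none (0 points).
Total affine count: 18.
Full point count |E(F_19)| = 18 + 1 = 19.
Hasse bound: |19 − (19+1)| = |-1| = 1 ≤ 2√19 ≈ 8.7178 ✓.
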